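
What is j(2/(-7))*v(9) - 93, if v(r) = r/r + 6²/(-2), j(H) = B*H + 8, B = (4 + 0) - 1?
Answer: -1501/7 ≈ -214.43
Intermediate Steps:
B = 3 (B = 4 - 1 = 3)
j(H) = 8 + 3*H (j(H) = 3*H + 8 = 8 + 3*H)
v(r) = -17 (v(r) = 1 + 36*(-½) = 1 - 18 = -17)
j(2/(-7))*v(9) - 93 = (8 + 3*(2/(-7)))*(-17) - 93 = (8 + 3*(2*(-⅐)))*(-17) - 93 = (8 + 3*(-2/7))*(-17) - 93 = (8 - 6/7)*(-17) - 93 = (50/7)*(-17) - 93 = -850/7 - 93 = -1501/7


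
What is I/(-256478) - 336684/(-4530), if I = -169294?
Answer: 7259911731/96820445 ≈ 74.983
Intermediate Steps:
I/(-256478) - 336684/(-4530) = -169294/(-256478) - 336684/(-4530) = -169294*(-1/256478) - 336684*(-1/4530) = 84647/128239 + 56114/755 = 7259911731/96820445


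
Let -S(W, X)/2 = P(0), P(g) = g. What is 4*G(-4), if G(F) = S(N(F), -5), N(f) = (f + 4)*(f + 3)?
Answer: 0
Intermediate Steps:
N(f) = (3 + f)*(4 + f) (N(f) = (4 + f)*(3 + f) = (3 + f)*(4 + f))
S(W, X) = 0 (S(W, X) = -2*0 = 0)
G(F) = 0
4*G(-4) = 4*0 = 0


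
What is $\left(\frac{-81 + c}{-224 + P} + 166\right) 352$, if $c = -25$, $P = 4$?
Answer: $\frac{293008}{5} \approx 58602.0$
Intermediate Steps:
$\left(\frac{-81 + c}{-224 + P} + 166\right) 352 = \left(\frac{-81 - 25}{-224 + 4} + 166\right) 352 = \left(- \frac{106}{-220} + 166\right) 352 = \left(\left(-106\right) \left(- \frac{1}{220}\right) + 166\right) 352 = \left(\frac{53}{110} + 166\right) 352 = \frac{18313}{110} \cdot 352 = \frac{293008}{5}$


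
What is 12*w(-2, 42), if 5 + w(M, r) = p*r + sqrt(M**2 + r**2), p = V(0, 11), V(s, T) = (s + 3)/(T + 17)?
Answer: -6 + 24*sqrt(442) ≈ 498.57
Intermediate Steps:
V(s, T) = (3 + s)/(17 + T)
p = 3/28 (p = (3 + 0)/(17 + 11) = 3/28 ≈ 0.10714)
w(M, r) = -5 + sqrt(M**2 + r**2) + 3*r/28 (w(M, r) = -5 + (3*r/28 + sqrt(M**2 + r**2)) = -5 + (sqrt(M**2 + r**2) + 3*r/28) = -5 + sqrt(M**2 + r**2) + 3*r/28)
12*w(-2, 42) = 12*(-5 + sqrt((-2)**2 + 42**2) + (3/28)*42) = 12*(-5 + sqrt(4 + 1764) + 9/2) = 12*(-5 + sqrt(1768) + 9/2) = 12*(-5 + 2*sqrt(442) + 9/2) = 12*(-1/2 + 2*sqrt(442)) = -6 + 24*sqrt(442)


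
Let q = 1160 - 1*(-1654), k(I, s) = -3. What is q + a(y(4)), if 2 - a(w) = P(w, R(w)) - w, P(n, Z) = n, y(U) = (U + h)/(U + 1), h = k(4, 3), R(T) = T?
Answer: 2816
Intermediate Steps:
h = -3
q = 2814 (q = 1160 + 1654 = 2814)
y(U) = (-3 + U)/(1 + U) (y(U) = (U - 3)/(U + 1) = (-3 + U)/(1 + U))
a(w) = 2 (a(w) = 2 - (w - w) = 2 - 1*0 = 2 + 0 = 2)
q + a(y(4)) = 2814 + 2 = 2816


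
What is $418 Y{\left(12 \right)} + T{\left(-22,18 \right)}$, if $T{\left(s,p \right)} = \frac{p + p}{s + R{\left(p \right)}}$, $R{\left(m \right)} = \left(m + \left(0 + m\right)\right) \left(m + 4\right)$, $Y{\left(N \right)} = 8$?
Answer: $\frac{1287458}{385} \approx 3344.0$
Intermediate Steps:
$R{\left(m \right)} = 2 m \left(4 + m\right)$ ($R{\left(m \right)} = \left(m + m\right) \left(4 + m\right) = 2 m \left(4 + m\right)$)
$T{\left(s,p \right)} = \frac{2 p}{s + 2 p \left(4 + p\right)}$ ($T{\left(s,p \right)} = \frac{p + p}{s + 2 p \left(4 + p\right)} = \frac{2 p}{s + 2 p \left(4 + p\right)}$)
$418 Y{\left(12 \right)} + T{\left(-22,18 \right)} = 418 \cdot 8 + 2 \cdot 18 \frac{1}{-22 + 2 \cdot 18 \left(4 + 18\right)} = 3344 + 2 \cdot 18 \frac{1}{-22 + 2 \cdot 18 \cdot 22} = 3344 + 2 \cdot 18 \frac{1}{-22 + 792} = 3344 + 2 \cdot 18 \cdot \frac{1}{770} = 3344 + \frac{18}{385} = \frac{1287458}{385}$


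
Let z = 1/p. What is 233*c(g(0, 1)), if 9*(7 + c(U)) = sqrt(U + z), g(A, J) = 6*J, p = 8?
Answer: -1631 + 1631*sqrt(2)/36 ≈ -1566.9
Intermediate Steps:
z = 1/8 ≈ 0.12500
c(U) = -7 + sqrt(1/8 + U)/9 (c(U) = -7 + sqrt(U + 1/8)/9 = -7 + sqrt(1/8 + U)/9)
233*c(g(0, 1)) = 233*(-7 + sqrt(2 + 16*(6*1))/36) = 233*(-7 + sqrt(2 + 16*6)/36) = 233*(-7 + sqrt(2 + 96)/36) = 233*(-7 + sqrt(98)/36) = 233*(-7 + (7*sqrt(2))/36) = 233*(-7 + 7*sqrt(2)/36) = -1631 + 1631*sqrt(2)/36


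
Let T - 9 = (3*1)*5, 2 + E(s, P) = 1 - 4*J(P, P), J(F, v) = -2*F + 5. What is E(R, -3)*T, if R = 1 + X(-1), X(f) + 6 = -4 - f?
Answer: -1080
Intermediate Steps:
X(f) = -10 - f (X(f) = -6 + (-4 - f) = -10 - f)
J(F, v) = 5 - 2*F
R = -8 (R = 1 + (-10 - 1*(-1)) = 1 + (-10 + 1) = 1 - 9 = -8)
E(s, P) = -21 + 8*P (E(s, P) = -2 + (1 - 4*(5 - 2*P)) = -2 + (1 + (-20 + 8*P)) = -2 + (-19 + 8*P) = -21 + 8*P)
T = 24 (T = 9 + (3*1)*5 = 9 + 3*5 = 9 + 15 = 24)
E(R, -3)*T = (-21 + 8*(-3))*24 = (-21 - 24)*24 = -45*24 = -1080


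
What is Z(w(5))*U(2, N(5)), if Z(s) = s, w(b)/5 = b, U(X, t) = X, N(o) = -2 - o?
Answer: 50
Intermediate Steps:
w(b) = 5*b
Z(w(5))*U(2, N(5)) = (5*5)*2 = 25*2 = 50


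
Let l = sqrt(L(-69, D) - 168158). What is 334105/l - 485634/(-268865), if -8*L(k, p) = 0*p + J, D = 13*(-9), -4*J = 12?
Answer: 485634/268865 - 668210*I*sqrt(2690522)/1345261 ≈ 1.8062 - 814.75*I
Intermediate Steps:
J = -3 (J = -1/4*12 = -3)
D = -117
L(k, p) = 3/8 (L(k, p) = -(0*p - 3)/8 = -(0 - 3)/8 = -1/8*(-3) = 3/8)
l = I*sqrt(2690522)/4 (l = sqrt(3/8 - 168158) = sqrt(-1345261/8) = I*sqrt(2690522)/4 ≈ 410.07*I)
334105/l - 485634/(-268865) = 334105/((I*sqrt(2690522)/4)) - 485634/(-268865) = 334105*(-2*I*sqrt(2690522)/1345261) - 485634*(-1/268865) = -668210*I*sqrt(2690522)/1345261 + 485634/268865 = 485634/268865 - 668210*I*sqrt(2690522)/1345261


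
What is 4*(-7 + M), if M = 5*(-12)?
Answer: -268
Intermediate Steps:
M = -60
4*(-7 + M) = 4*(-7 - 60) = 4*(-67) = -268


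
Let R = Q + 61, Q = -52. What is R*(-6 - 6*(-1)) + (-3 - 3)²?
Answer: 36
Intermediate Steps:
R = 9 (R = -52 + 61 = 9)
R*(-6 - 6*(-1)) + (-3 - 3)² = 9*(-6 - 6*(-1)) + (-3 - 3)² = 9*(-6 + 6) + (-6)² = 9*0 + 36 = 0 + 36 = 36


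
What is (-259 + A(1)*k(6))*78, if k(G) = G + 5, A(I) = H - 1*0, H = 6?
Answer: -15054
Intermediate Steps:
A(I) = 6 (A(I) = 6 - 1*0 = 6 + 0 = 6)
k(G) = 5 + G
(-259 + A(1)*k(6))*78 = (-259 + 6*(5 + 6))*78 = (-259 + 6*11)*78 = (-259 + 66)*78 = -193*78 = -15054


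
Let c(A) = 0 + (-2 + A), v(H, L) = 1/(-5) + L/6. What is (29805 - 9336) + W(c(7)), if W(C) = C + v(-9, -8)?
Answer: 307087/15 ≈ 20472.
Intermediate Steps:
v(H, L) = -⅕ + L/6 (v(H, L) = 1*(-⅕) + L*(⅙) = -⅕ + L/6)
c(A) = -2 + A
W(C) = -23/15 + C (W(C) = C + (-⅕ + (⅙)*(-8)) = C + (-⅕ - 4/3) = C - 23/15 = -23/15 + C)
(29805 - 9336) + W(c(7)) = (29805 - 9336) + (-23/15 + (-2 + 7)) = 20469 + (-23/15 + 5) = 20469 + 52/15 = 307087/15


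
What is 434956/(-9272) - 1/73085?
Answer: -7947192133/169411030 ≈ -46.911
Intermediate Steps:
434956/(-9272) - 1/73085 = 434956*(-1/9272) - 1*1/73085 = -108739/2318 - 1/73085 = -7947192133/169411030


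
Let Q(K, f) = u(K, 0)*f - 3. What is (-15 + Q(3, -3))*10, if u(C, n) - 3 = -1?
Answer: -240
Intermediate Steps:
u(C, n) = 2 (u(C, n) = 3 - 1 = 2)
Q(K, f) = -3 + 2*f (Q(K, f) = 2*f - 3 = -3 + 2*f)
(-15 + Q(3, -3))*10 = (-15 + (-3 + 2*(-3)))*10 = (-15 + (-3 - 6))*10 = (-15 - 9)*10 = -24*10 = -240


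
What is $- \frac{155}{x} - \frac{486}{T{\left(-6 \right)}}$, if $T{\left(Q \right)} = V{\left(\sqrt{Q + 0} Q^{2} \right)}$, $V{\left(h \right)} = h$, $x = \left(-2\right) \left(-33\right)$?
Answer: $- \frac{155}{66} + \frac{9 i \sqrt{6}}{4} \approx -2.3485 + 5.5114 i$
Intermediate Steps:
$x = 66$
$T{\left(Q \right)} = Q^{\frac{5}{2}}$ ($T{\left(Q \right)} = \sqrt{Q + 0} Q^{2} = \sqrt{Q} Q^{2} = Q^{\frac{5}{2}}$)
$- \frac{155}{x} - \frac{486}{T{\left(-6 \right)}} = - \frac{155}{66} - \frac{486}{\left(-6\right)^{\frac{5}{2}}} = \left(-155\right) \frac{1}{66} - \frac{486}{36 i \sqrt{6}} = - \frac{155}{66} - 486 \left(- \frac{i \sqrt{6}}{216}\right) = - \frac{155}{66} + \frac{9 i \sqrt{6}}{4}$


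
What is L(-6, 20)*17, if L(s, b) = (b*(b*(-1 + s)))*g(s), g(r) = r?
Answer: 285600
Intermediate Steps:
L(s, b) = s*b**2*(-1 + s) (L(s, b) = (b*(b*(-1 + s)))*s = (b**2*(-1 + s))*s = s*b**2*(-1 + s))
L(-6, 20)*17 = -6*20**2*(-1 - 6)*17 = -6*400*(-7)*17 = 16800*17 = 285600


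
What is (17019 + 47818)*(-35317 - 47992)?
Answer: -5401505633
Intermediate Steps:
(17019 + 47818)*(-35317 - 47992) = 64837*(-83309) = -5401505633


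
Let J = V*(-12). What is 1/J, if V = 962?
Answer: -1/11544 ≈ -8.6625e-5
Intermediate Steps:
J = -11544 (J = 962*(-12) = -11544)
1/J = 1/(-11544) = -1/11544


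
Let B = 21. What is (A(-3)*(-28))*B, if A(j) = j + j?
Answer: 3528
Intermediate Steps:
A(j) = 2*j
(A(-3)*(-28))*B = ((2*(-3))*(-28))*21 = -6*(-28)*21 = 168*21 = 3528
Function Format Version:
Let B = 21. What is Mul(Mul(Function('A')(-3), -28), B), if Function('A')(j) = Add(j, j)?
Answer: 3528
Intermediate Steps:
Function('A')(j) = Mul(2, j)
Mul(Mul(Function('A')(-3), -28), B) = Mul(Mul(Mul(2, -3), -28), 21) = Mul(Mul(-6, -28), 21) = Mul(168, 21) = 3528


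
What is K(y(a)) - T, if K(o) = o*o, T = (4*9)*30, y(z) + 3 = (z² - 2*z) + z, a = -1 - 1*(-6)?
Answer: -791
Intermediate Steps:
a = 5 (a = -1 + 6 = 5)
y(z) = -3 + z² - z (y(z) = -3 + ((z² - 2*z) + z) = -3 + (z² - z) = -3 + z² - z)
T = 1080 (T = 36*30 = 1080)
K(o) = o²
K(y(a)) - T = (-3 + 5² - 1*5)² - 1*1080 = (-3 + 25 - 5)² - 1080 = 17² - 1080 = 289 - 1080 = -791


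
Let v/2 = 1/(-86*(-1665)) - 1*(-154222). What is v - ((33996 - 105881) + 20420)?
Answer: 25767684856/71595 ≈ 3.5991e+5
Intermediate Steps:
v = 22083048181/71595 (v = 2*(1/(-86*(-1665)) - 1*(-154222)) = 2*(1/143190 + 154222) = 2*(22083048181/143190) = 22083048181/71595 ≈ 3.0844e+5)
v - ((33996 - 105881) + 20420) = 22083048181/71595 - ((33996 - 105881) + 20420) = 22083048181/71595 - (-71885 + 20420) = 22083048181/71595 - 1*(-51465) = 22083048181/71595 + 51465 = 25767684856/71595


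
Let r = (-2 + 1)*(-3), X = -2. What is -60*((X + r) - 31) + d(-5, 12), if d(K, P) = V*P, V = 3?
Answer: 1836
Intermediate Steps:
r = 3 (r = -1*(-3) = 3)
d(K, P) = 3*P
-60*((X + r) - 31) + d(-5, 12) = -60*((-2 + 3) - 31) + 3*12 = -60*(1 - 31) + 36 = -60*(-30) + 36 = 1800 + 36 = 1836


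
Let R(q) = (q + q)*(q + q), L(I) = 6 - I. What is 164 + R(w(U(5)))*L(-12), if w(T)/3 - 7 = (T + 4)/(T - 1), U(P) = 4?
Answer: 60716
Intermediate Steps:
w(T) = 21 + 3*(4 + T)/(-1 + T) (w(T) = 21 + 3*((T + 4)/(T - 1)) = 21 + 3*((4 + T)/(-1 + T)) = 21 + 3*(4 + T)/(-1 + T))
R(q) = 4*q² (R(q) = (2*q)*(2*q) = 4*q²)
164 + R(w(U(5)))*L(-12) = 164 + (4*(3*(-3 + 8*4)/(-1 + 4))²)*(6 - 1*(-12)) = 164 + (4*(3*(-3 + 32)/3)²)*(6 + 12) = 164 + (4*(3*(⅓)*29)²)*18 = 164 + (4*29²)*18 = 164 + (4*841)*18 = 164 + 3364*18 = 164 + 60552 = 60716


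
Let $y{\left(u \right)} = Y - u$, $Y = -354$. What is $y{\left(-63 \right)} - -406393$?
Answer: $406102$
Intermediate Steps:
$y{\left(u \right)} = -354 - u$
$y{\left(-63 \right)} - -406393 = \left(-354 - -63\right) - -406393 = \left(-354 + 63\right) + 406393 = -291 + 406393 = 406102$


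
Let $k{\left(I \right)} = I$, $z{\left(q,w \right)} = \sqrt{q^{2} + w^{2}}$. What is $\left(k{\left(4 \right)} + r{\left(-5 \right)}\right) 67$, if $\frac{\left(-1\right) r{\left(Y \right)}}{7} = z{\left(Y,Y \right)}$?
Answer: $268 - 2345 \sqrt{2} \approx -3048.3$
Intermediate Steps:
$r{\left(Y \right)} = - 7 \sqrt{2} \sqrt{Y^{2}}$ ($r{\left(Y \right)} = - 7 \sqrt{Y^{2} + Y^{2}} = - 7 \sqrt{2 Y^{2}} = - 7 \sqrt{2} \sqrt{Y^{2}}$)
$\left(k{\left(4 \right)} + r{\left(-5 \right)}\right) 67 = \left(4 - 7 \sqrt{2} \sqrt{\left(-5\right)^{2}}\right) 67 = \left(4 - 7 \sqrt{2} \sqrt{25}\right) 67 = \left(4 - 7 \sqrt{2} \cdot 5\right) 67 = \left(4 - 35 \sqrt{2}\right) 67 = 268 - 2345 \sqrt{2}$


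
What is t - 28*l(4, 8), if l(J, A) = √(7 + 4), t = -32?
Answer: -32 - 28*√11 ≈ -124.87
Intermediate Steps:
l(J, A) = √11
t - 28*l(4, 8) = -32 - 28*√11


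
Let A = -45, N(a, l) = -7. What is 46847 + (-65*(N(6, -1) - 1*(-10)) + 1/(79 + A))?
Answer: 1586169/34 ≈ 46652.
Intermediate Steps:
46847 + (-65*(N(6, -1) - 1*(-10)) + 1/(79 + A)) = 46847 + (-65*(-7 - 1*(-10)) + 1/(79 - 45)) = 46847 + (-65*(-7 + 10) + 1/34) = 46847 + (-65*3 + 1/34) = 46847 + (-195 + 1/34) = 46847 - 6629/34 = 1586169/34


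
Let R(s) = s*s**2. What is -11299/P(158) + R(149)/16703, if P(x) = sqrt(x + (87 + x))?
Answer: 3307949/16703 - 11299*sqrt(403)/403 ≈ -364.80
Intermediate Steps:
R(s) = s**3
P(x) = sqrt(87 + 2*x)
-11299/P(158) + R(149)/16703 = -11299/sqrt(87 + 2*158) + 149**3/16703 = -11299/sqrt(87 + 316) + 3307949*(1/16703) = -11299*sqrt(403)/403 + 3307949/16703 = 3307949/16703 - 11299*sqrt(403)/403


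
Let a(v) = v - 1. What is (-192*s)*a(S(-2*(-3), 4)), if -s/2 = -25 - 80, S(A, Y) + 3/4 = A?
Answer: -171360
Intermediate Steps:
S(A, Y) = -¾ + A
s = 210 (s = -2*(-25 - 80) = -2*(-105) = 210)
a(v) = -1 + v
(-192*s)*a(S(-2*(-3), 4)) = (-192*210)*(-1 + (-¾ - 2*(-3))) = -40320*(-1 + (-¾ + 6)) = -40320*(-1 + 21/4) = -40320*17/4 = -171360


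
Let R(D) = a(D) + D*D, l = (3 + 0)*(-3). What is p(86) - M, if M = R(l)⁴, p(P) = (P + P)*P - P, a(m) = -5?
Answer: -33347470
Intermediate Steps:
l = -9 (l = 3*(-3) = -9)
R(D) = -5 + D² (R(D) = -5 + D*D = -5 + D²)
p(P) = -P + 2*P² (p(P) = (2*P)*P - P = 2*P² - P = -P + 2*P²)
M = 33362176 (M = (-5 + (-9)²)⁴ = (-5 + 81)⁴ = 76⁴ = 33362176)
p(86) - M = 86*(-1 + 2*86) - 1*33362176 = 86*(-1 + 172) - 33362176 = 86*171 - 33362176 = 14706 - 33362176 = -33347470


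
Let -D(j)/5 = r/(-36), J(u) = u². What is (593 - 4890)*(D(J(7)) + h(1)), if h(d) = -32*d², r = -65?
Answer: 6346669/36 ≈ 1.7630e+5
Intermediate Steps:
D(j) = -325/36 (D(j) = -(-325)/(-36) = -(-325)*(-1)/36 = -5*65/36 = -325/36)
(593 - 4890)*(D(J(7)) + h(1)) = (593 - 4890)*(-325/36 - 32*1²) = -4297*(-325/36 - 32*1) = -4297*(-325/36 - 32) = -4297*(-1477/36) = 6346669/36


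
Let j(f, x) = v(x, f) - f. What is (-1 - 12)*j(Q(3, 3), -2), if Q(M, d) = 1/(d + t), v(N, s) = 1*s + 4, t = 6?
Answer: -52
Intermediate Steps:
v(N, s) = 4 + s (v(N, s) = s + 4 = 4 + s)
Q(M, d) = 1/(6 + d) (Q(M, d) = 1/(d + 6) = 1/(6 + d))
j(f, x) = 4 (j(f, x) = (4 + f) - f = 4)
(-1 - 12)*j(Q(3, 3), -2) = (-1 - 12)*4 = -13*4 = -52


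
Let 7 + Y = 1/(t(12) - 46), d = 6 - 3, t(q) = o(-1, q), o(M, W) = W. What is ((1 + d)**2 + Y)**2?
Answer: 93025/1156 ≈ 80.471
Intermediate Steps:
t(q) = q
d = 3
Y = -239/34 (Y = -7 + 1/(12 - 46) = -7 + 1/(-34) = -7 - 1/34 = -239/34 ≈ -7.0294)
((1 + d)**2 + Y)**2 = ((1 + 3)**2 - 239/34)**2 = (4**2 - 239/34)**2 = (16 - 239/34)**2 = (305/34)**2 = 93025/1156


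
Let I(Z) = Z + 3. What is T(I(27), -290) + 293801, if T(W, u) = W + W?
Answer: 293861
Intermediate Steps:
I(Z) = 3 + Z
T(W, u) = 2*W
T(I(27), -290) + 293801 = 2*(3 + 27) + 293801 = 2*30 + 293801 = 60 + 293801 = 293861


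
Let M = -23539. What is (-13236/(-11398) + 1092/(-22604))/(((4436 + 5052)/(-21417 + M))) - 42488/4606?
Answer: -54267304116157/3743128435172 ≈ -14.498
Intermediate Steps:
(-13236/(-11398) + 1092/(-22604))/(((4436 + 5052)/(-21417 + M))) - 42488/4606 = (-13236/(-11398) + 1092/(-22604))/(((4436 + 5052)/(-21417 - 23539))) - 42488/4606 = (-13236*(-1/11398) + 1092*(-1/22604))/((9488/(-44956))) - 42488*1/4606 = (6618/5699 - 273/5651)/((9488*(-1/44956))) - 452/49 = 35842491/(32205049*(-2372/11239)) - 452/49 = (35842491/32205049)*(-11239/2372) - 452/49 = -402833756349/76390376228 - 452/49 = -54267304116157/3743128435172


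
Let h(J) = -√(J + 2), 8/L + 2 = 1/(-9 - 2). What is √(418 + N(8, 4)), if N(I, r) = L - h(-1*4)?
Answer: √(219098 + 529*I*√2)/23 ≈ 20.351 + 0.034745*I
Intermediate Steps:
L = -88/23 (L = 8/(-2 + 1/(-9 - 2)) = 8/(-2 + 1/(-11)) = 8/(-2 - 1/11) = 8/(-23/11) = 8*(-11/23) = -88/23 ≈ -3.8261)
h(J) = -√(2 + J)
N(I, r) = -88/23 + I*√2 (N(I, r) = -88/23 - (-1)*√(2 - 1*4) = -88/23 - (-1)*√(2 - 4) = -88/23 - (-1)*√(-2) = -88/23 - (-1)*I*√2 = -88/23 + I*√2)
√(418 + N(8, 4)) = √(418 + (-88/23 + I*√2)) = √(9526/23 + I*√2)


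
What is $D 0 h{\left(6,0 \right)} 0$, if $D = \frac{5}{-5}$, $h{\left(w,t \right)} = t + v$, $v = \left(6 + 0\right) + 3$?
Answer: $0$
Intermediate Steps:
$v = 9$ ($v = 6 + 3 = 9$)
$h{\left(w,t \right)} = 9 + t$ ($h{\left(w,t \right)} = t + 9 = 9 + t$)
$D = -1$ ($D = 5 \left(- \frac{1}{5}\right) = -1$)
$D 0 h{\left(6,0 \right)} 0 = - 0 \left(9 + 0\right) 0 = - 0 \cdot 9 \cdot 0 = - 0 \cdot 0 = \left(-1\right) 0 = 0$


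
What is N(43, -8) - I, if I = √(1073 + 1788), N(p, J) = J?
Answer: -8 - √2861 ≈ -61.488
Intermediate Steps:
I = √2861 ≈ 53.488
N(43, -8) - I = -8 - √2861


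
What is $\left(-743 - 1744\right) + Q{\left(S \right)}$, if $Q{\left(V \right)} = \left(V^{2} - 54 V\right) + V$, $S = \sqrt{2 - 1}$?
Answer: $-2539$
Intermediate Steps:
$S = 1$ ($S = \sqrt{1} = 1$)
$Q{\left(V \right)} = V^{2} - 53 V$
$\left(-743 - 1744\right) + Q{\left(S \right)} = \left(-743 - 1744\right) + 1 \left(-53 + 1\right) = \left(-743 - 1744\right) + 1 \left(-52\right) = \left(-743 - 1744\right) - 52 = -2487 - 52 = -2539$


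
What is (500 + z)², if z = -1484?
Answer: 968256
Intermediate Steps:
(500 + z)² = (500 - 1484)² = (-984)² = 968256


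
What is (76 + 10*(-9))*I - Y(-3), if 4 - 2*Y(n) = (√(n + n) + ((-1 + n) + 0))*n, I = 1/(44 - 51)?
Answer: 6 - 3*I*√6/2 ≈ 6.0 - 3.6742*I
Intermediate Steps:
I = -⅐ (I = 1/(-7) = -⅐ ≈ -0.14286)
Y(n) = 2 - n*(-1 + n + √2*√n)/2 (Y(n) = 2 - (√(n + n) + ((-1 + n) + 0))*n/2 = 2 - (√(2*n) + (-1 + n))*n/2 = 2 - (√2*√n + (-1 + n))*n/2 = 2 - (-1 + n + √2*√n)*n/2 = 2 - n*(-1 + n + √2*√n)/2)
(76 + 10*(-9))*I - Y(-3) = (76 + 10*(-9))*(-⅐) - (2 + (½)*(-3) - ½*(-3)² - √2*(-3)^(3/2)/2) = (76 - 90)*(-⅐) - (2 - 3/2 - ½*9 - √2*(-3*I*√3)/2) = -14*(-⅐) - (2 - 3/2 - 9/2 + 3*I*√6/2) = 2 - (-4 + 3*I*√6/2) = 2 + (4 - 3*I*√6/2) = 6 - 3*I*√6/2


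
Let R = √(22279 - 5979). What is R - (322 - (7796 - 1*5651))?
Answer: 1823 + 10*√163 ≈ 1950.7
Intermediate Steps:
R = 10*√163 (R = √16300 = 10*√163 ≈ 127.67)
R - (322 - (7796 - 1*5651)) = 10*√163 - (322 - (7796 - 1*5651)) = 10*√163 - (322 - (7796 - 5651)) = 10*√163 - (322 - 1*2145) = 10*√163 - (322 - 2145) = 10*√163 - 1*(-1823) = 10*√163 + 1823 = 1823 + 10*√163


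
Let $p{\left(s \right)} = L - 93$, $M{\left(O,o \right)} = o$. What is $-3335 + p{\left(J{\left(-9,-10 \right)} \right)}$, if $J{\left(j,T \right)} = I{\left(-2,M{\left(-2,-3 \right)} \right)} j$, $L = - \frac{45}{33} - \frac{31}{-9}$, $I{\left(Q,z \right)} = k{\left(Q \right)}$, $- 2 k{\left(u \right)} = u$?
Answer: $- \frac{339166}{99} \approx -3425.9$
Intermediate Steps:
$k{\left(u \right)} = - \frac{u}{2}$
$I{\left(Q,z \right)} = - \frac{Q}{2}$
$L = \frac{206}{99}$ ($L = \left(-45\right) \frac{1}{33} - - \frac{31}{9} = - \frac{15}{11} + \frac{31}{9} = \frac{206}{99} \approx 2.0808$)
$J{\left(j,T \right)} = j$ ($J{\left(j,T \right)} = \left(- \frac{1}{2}\right) \left(-2\right) j = 1 j = j$)
$p{\left(s \right)} = - \frac{9001}{99}$ ($p{\left(s \right)} = \frac{206}{99} - 93 = - \frac{9001}{99}$)
$-3335 + p{\left(J{\left(-9,-10 \right)} \right)} = -3335 - \frac{9001}{99} = - \frac{339166}{99}$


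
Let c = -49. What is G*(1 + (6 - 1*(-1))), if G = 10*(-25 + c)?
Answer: -5920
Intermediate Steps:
G = -740 (G = 10*(-25 - 49) = 10*(-74) = -740)
G*(1 + (6 - 1*(-1))) = -740*(1 + (6 - 1*(-1))) = -740*(1 + (6 + 1)) = -740*(1 + 7) = -740*8 = -5920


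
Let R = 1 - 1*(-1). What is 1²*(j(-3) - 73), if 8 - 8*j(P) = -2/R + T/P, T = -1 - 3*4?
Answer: -869/12 ≈ -72.417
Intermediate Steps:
R = 2 (R = 1 + 1 = 2)
T = -13 (T = -1 - 12 = -13)
j(P) = 9/8 + 13/(8*P) (j(P) = 1 - (-2/2 - 13/P)/8 = 1 - (-2*½ - 13/P)/8 = 1 - (-1 - 13/P)/8 = 1 + (⅛ + 13/(8*P)) = 9/8 + 13/(8*P))
1²*(j(-3) - 73) = 1²*((⅛)*(13 + 9*(-3))/(-3) - 73) = 1*((⅛)*(-⅓)*(13 - 27) - 73) = 1*((⅛)*(-⅓)*(-14) - 73) = 1*(7/12 - 73) = 1*(-869/12) = -869/12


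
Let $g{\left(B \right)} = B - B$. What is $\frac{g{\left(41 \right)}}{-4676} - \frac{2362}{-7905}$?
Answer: $\frac{2362}{7905} \approx 0.2988$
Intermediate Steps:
$g{\left(B \right)} = 0$
$\frac{g{\left(41 \right)}}{-4676} - \frac{2362}{-7905} = \frac{0}{-4676} - \frac{2362}{-7905} = 0 \left(- \frac{1}{4676}\right) - - \frac{2362}{7905} = 0 + \frac{2362}{7905} = \frac{2362}{7905}$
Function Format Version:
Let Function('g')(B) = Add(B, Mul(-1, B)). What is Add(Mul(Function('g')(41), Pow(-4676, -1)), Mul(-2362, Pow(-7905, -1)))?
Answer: Rational(2362, 7905) ≈ 0.29880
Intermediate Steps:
Function('g')(B) = 0
Add(Mul(Function('g')(41), Pow(-4676, -1)), Mul(-2362, Pow(-7905, -1))) = Add(Mul(0, Pow(-4676, -1)), Mul(-2362, Pow(-7905, -1))) = Add(Mul(0, Rational(-1, 4676)), Mul(-2362, Rational(-1, 7905))) = Add(0, Rational(2362, 7905)) = Rational(2362, 7905)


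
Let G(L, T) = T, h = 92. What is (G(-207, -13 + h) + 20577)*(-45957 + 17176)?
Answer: -594500336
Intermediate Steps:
(G(-207, -13 + h) + 20577)*(-45957 + 17176) = ((-13 + 92) + 20577)*(-45957 + 17176) = (79 + 20577)*(-28781) = 20656*(-28781) = -594500336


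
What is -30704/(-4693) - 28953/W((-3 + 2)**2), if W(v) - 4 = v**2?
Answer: -7143311/1235 ≈ -5784.1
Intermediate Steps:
W(v) = 4 + v**2
-30704/(-4693) - 28953/W((-3 + 2)**2) = -30704/(-4693) - 28953/(4 + ((-3 + 2)**2)**2) = -30704*(-1/4693) - 28953/(4 + ((-1)**2)**2) = 1616/247 - 28953/(4 + 1**2) = 1616/247 - 28953/(4 + 1) = 1616/247 - 28953/5 = -7143311/1235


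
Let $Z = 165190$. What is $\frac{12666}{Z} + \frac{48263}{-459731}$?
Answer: $- \frac{63223886}{2233616585} \approx -0.028306$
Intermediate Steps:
$\frac{12666}{Z} + \frac{48263}{-459731} = \frac{12666}{165190} + \frac{48263}{-459731} = 12666 \cdot \frac{1}{165190} + 48263 \left(- \frac{1}{459731}\right) = \frac{6333}{82595} - \frac{2839}{27043} = - \frac{63223886}{2233616585}$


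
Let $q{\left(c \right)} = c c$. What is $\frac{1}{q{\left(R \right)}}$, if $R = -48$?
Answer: $\frac{1}{2304} \approx 0.00043403$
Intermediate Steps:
$q{\left(c \right)} = c^{2}$
$\frac{1}{q{\left(R \right)}} = \frac{1}{\left(-48\right)^{2}} = \frac{1}{2304}$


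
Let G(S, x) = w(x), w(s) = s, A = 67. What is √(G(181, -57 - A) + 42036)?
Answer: 26*√62 ≈ 204.72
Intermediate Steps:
G(S, x) = x
√(G(181, -57 - A) + 42036) = √((-57 - 1*67) + 42036) = √((-57 - 67) + 42036) = √(-124 + 42036) = √41912 = 26*√62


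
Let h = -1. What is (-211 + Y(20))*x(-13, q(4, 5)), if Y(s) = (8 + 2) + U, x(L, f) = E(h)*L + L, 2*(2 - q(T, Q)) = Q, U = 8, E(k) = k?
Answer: 0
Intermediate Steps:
q(T, Q) = 2 - Q/2
x(L, f) = 0 (x(L, f) = -L + L = 0)
Y(s) = 18 (Y(s) = (8 + 2) + 8 = 10 + 8 = 18)
(-211 + Y(20))*x(-13, q(4, 5)) = (-211 + 18)*0 = -193*0 = 0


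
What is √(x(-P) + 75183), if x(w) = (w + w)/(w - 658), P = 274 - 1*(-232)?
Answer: √6366645246/291 ≈ 274.20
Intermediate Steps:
P = 506 (P = 274 + 232 = 506)
x(w) = 2*w/(-658 + w) (x(w) = (2*w)/(-658 + w) = 2*w/(-658 + w))
√(x(-P) + 75183) = √(2*(-1*506)/(-658 - 1*506) + 75183) = √(2*(-506)/(-658 - 506) + 75183) = √(2*(-506)/(-1164) + 75183) = √(2*(-506)*(-1/1164) + 75183) = √(253/291 + 75183) = √(21878506/291) = √6366645246/291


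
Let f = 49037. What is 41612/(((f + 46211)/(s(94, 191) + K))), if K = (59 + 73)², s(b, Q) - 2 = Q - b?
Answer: 182291769/23812 ≈ 7655.5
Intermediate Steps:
s(b, Q) = 2 + Q - b (s(b, Q) = 2 + (Q - b) = 2 + Q - b)
K = 17424 (K = 132² = 17424)
41612/(((f + 46211)/(s(94, 191) + K))) = 41612/(((49037 + 46211)/((2 + 191 - 1*94) + 17424))) = 41612/((95248/((2 + 191 - 94) + 17424))) = 41612/((95248/(99 + 17424))) = 41612/((95248/17523)) = 41612/((95248*(1/17523))) = 41612/(95248/17523) = 41612*(17523/95248) = 182291769/23812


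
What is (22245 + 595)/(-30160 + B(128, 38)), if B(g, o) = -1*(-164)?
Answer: -5710/7499 ≈ -0.76143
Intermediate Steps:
B(g, o) = 164
(22245 + 595)/(-30160 + B(128, 38)) = (22245 + 595)/(-30160 + 164) = 22840/(-29996) = 22840*(-1/29996) = -5710/7499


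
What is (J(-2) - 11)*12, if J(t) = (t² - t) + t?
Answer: -84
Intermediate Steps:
J(t) = t²
(J(-2) - 11)*12 = ((-2)² - 11)*12 = (4 - 11)*12 = -7*12 = -84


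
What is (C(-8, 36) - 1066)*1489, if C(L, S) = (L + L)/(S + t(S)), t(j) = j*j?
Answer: -528568198/333 ≈ -1.5873e+6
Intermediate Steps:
t(j) = j²
C(L, S) = 2*L/(S + S²) (C(L, S) = (L + L)/(S + S²) = (2*L)/(S + S²) = 2*L/(S + S²))
(C(-8, 36) - 1066)*1489 = (2*(-8)/(36*(1 + 36)) - 1066)*1489 = (2*(-8)*(1/36)/37 - 1066)*1489 = (2*(-8)*(1/36)*(1/37) - 1066)*1489 = (-4/333 - 1066)*1489 = -354982/333*1489 = -528568198/333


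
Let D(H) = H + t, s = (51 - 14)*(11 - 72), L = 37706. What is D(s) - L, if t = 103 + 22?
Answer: -39838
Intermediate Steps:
t = 125
s = -2257 (s = 37*(-61) = -2257)
D(H) = 125 + H (D(H) = H + 125 = 125 + H)
D(s) - L = (125 - 2257) - 1*37706 = -2132 - 37706 = -39838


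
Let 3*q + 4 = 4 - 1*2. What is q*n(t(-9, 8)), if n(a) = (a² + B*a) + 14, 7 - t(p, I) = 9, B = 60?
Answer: 68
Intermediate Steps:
t(p, I) = -2 (t(p, I) = 7 - 1*9 = 7 - 9 = -2)
q = -⅔ (q = -4/3 + (4 - 1*2)/3 = -4/3 + (4 - 2)/3 = -4/3 + (⅓)*2 = -4/3 + ⅔ = -⅔ ≈ -0.66667)
n(a) = 14 + a² + 60*a (n(a) = (a² + 60*a) + 14 = 14 + a² + 60*a)
q*n(t(-9, 8)) = -2*(14 + (-2)² + 60*(-2))/3 = -2*(14 + 4 - 120)/3 = -⅔*(-102) = 68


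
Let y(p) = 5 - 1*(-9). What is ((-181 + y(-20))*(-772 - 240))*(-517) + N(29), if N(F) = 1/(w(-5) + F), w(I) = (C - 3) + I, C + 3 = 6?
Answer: -2097001631/24 ≈ -8.7375e+7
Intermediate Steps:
C = 3 (C = -3 + 6 = 3)
w(I) = I (w(I) = (3 - 3) + I = 0 + I = I)
y(p) = 14 (y(p) = 5 + 9 = 14)
N(F) = 1/(-5 + F)
((-181 + y(-20))*(-772 - 240))*(-517) + N(29) = ((-181 + 14)*(-772 - 240))*(-517) + 1/(-5 + 29) = -167*(-1012)*(-517) + 1/24 = 169004*(-517) + 1/24 = -87375068 + 1/24 = -2097001631/24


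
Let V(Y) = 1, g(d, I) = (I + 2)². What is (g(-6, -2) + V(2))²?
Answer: 1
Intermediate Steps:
g(d, I) = (2 + I)²
(g(-6, -2) + V(2))² = ((2 - 2)² + 1)² = (0² + 1)² = (0 + 1)² = 1² = 1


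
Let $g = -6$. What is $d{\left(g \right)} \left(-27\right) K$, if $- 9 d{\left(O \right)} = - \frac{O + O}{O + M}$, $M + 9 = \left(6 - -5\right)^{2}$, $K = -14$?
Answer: $- \frac{252}{53} \approx -4.7547$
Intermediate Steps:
$M = 112$ ($M = -9 + \left(6 - -5\right)^{2} = -9 + \left(6 + 5\right)^{2} = -9 + 11^{2} = -9 + 121 = 112$)
$d{\left(O \right)} = \frac{2 O}{9 \left(112 + O\right)}$ ($d{\left(O \right)} = - \frac{\left(-1\right) \frac{O + O}{O + 112}}{9} = - \frac{\left(-1\right) \frac{2 O}{112 + O}}{9} = - \frac{\left(-2\right) O \frac{1}{112 + O}}{9} = \frac{2 O}{9 \left(112 + O\right)}$)
$d{\left(g \right)} \left(-27\right) K = \frac{2}{9} \left(-6\right) \frac{1}{112 - 6} \left(-27\right) \left(-14\right) = \frac{2}{9} \left(-6\right) \frac{1}{106} \left(-27\right) \left(-14\right) = \left(- \frac{2}{159}\right) \left(-27\right) \left(-14\right) = \frac{18}{53} \left(-14\right) = - \frac{252}{53}$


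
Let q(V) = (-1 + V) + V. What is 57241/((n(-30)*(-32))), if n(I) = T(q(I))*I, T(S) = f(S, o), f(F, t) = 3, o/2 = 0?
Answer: 57241/2880 ≈ 19.875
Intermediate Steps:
o = 0 (o = 2*0 = 0)
q(V) = -1 + 2*V
T(S) = 3
n(I) = 3*I
57241/((n(-30)*(-32))) = 57241/(((3*(-30))*(-32))) = 57241/((-90*(-32))) = 57241/2880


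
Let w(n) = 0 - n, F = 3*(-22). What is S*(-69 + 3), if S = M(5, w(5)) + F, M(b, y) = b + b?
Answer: 3696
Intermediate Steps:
F = -66
w(n) = -n
M(b, y) = 2*b
S = -56 (S = 2*5 - 66 = 10 - 66 = -56)
S*(-69 + 3) = -56*(-69 + 3) = -56*(-66) = 3696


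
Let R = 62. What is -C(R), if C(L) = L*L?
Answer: -3844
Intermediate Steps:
C(L) = L**2
-C(R) = -1*62**2 = -1*3844 = -3844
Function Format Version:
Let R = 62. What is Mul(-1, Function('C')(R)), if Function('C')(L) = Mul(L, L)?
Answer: -3844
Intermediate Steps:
Function('C')(L) = Pow(L, 2)
Mul(-1, Function('C')(R)) = Mul(-1, Pow(62, 2)) = Mul(-1, 3844) = -3844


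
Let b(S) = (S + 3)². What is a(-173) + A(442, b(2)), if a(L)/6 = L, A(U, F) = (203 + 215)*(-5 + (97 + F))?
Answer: 47868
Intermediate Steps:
b(S) = (3 + S)²
A(U, F) = 38456 + 418*F (A(U, F) = 418*(92 + F) = 38456 + 418*F)
a(L) = 6*L
a(-173) + A(442, b(2)) = 6*(-173) + (38456 + 418*(3 + 2)²) = -1038 + (38456 + 418*5²) = -1038 + (38456 + 418*25) = -1038 + (38456 + 10450) = -1038 + 48906 = 47868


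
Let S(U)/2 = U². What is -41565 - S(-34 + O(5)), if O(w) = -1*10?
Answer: -45437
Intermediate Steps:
O(w) = -10
S(U) = 2*U²
-41565 - S(-34 + O(5)) = -41565 - 2*(-34 - 10)² = -41565 - 2*(-44)² = -41565 - 2*1936 = -41565 - 1*3872 = -41565 - 3872 = -45437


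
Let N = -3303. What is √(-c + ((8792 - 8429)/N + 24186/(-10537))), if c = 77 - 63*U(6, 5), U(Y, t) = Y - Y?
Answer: 2*I*√2671762015594461/11601237 ≈ 8.911*I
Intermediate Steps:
U(Y, t) = 0
c = 77 (c = 77 - 63*0 = 77 + 0 = 77)
√(-c + ((8792 - 8429)/N + 24186/(-10537))) = √(-1*77 + ((8792 - 8429)/(-3303) + 24186/(-10537))) = √(-77 + (363*(-1/3303) + 24186*(-1/10537))) = √(-77 + (-121/1101 - 24186/10537)) = √(-77 - 27903763/11601237) = √(-921199012/11601237) = 2*I*√2671762015594461/11601237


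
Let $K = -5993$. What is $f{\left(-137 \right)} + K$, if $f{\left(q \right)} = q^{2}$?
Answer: $12776$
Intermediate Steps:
$f{\left(-137 \right)} + K = \left(-137\right)^{2} - 5993 = 18769 - 5993 = 12776$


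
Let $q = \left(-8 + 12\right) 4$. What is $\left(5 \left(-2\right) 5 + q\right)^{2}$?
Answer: $1156$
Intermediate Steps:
$q = 16$ ($q = 4 \cdot 4 = 16$)
$\left(5 \left(-2\right) 5 + q\right)^{2} = \left(5 \left(-2\right) 5 + 16\right)^{2} = \left(\left(-10\right) 5 + 16\right)^{2} = \left(-50 + 16\right)^{2} = \left(-34\right)^{2} = 1156$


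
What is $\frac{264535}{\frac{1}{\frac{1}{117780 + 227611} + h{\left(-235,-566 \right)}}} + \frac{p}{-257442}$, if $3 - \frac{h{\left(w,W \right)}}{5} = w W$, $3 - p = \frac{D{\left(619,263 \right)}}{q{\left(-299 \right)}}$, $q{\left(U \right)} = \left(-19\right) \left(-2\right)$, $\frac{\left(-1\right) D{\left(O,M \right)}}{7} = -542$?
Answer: $- \frac{148607820808252260351340}{844722423309} \approx -1.7593 \cdot 10^{11}$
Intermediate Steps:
$D{\left(O,M \right)} = 3794$ ($D{\left(O,M \right)} = \left(-7\right) \left(-542\right) = 3794$)
$q{\left(U \right)} = 38$
$p = - \frac{1840}{19}$ ($p = 3 - \frac{3794}{38} = 3 - 3794 \cdot \frac{1}{38} = 3 - \frac{1897}{19} = - \frac{1840}{19} \approx -96.842$)
$h{\left(w,W \right)} = 15 - 5 W w$ ($h{\left(w,W \right)} = 15 - 5 w W = 15 - 5 W w$)
$\frac{264535}{\frac{1}{\frac{1}{117780 + 227611} + h{\left(-235,-566 \right)}}} + \frac{p}{-257442} = \frac{264535}{\frac{1}{\frac{1}{117780 + 227611} + \left(15 - \left(-2830\right) \left(-235\right)\right)}} - \frac{1840}{19 \left(-257442\right)} = \frac{264535}{\frac{1}{\frac{1}{345391} + \left(15 - 665050\right)}} - - \frac{920}{2445699} = \frac{264535}{\frac{1}{\frac{1}{345391} - 665035}} + \frac{920}{2445699} = \frac{264535}{\frac{1}{- \frac{229697103684}{345391}}} + \frac{920}{2445699} = \frac{264535}{- \frac{345391}{229697103684}} + \frac{920}{2445699} = 264535 \left(- \frac{229697103684}{345391}\right) + \frac{920}{2445699} = - \frac{60762923323046940}{345391} + \frac{920}{2445699} = - \frac{148607820808252260351340}{844722423309}$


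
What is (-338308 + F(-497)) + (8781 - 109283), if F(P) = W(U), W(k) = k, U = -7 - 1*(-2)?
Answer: -438815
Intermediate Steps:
U = -5 (U = -7 + 2 = -5)
F(P) = -5
(-338308 + F(-497)) + (8781 - 109283) = (-338308 - 5) + (8781 - 109283) = -338313 - 100502 = -438815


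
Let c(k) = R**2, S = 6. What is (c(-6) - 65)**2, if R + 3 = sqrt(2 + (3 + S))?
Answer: 2421 + 540*sqrt(11) ≈ 4212.0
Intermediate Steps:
R = -3 + sqrt(11) (R = -3 + sqrt(2 + (3 + 6)) = -3 + sqrt(2 + 9) = -3 + sqrt(11) ≈ 0.31662)
c(k) = (-3 + sqrt(11))**2
(c(-6) - 65)**2 = ((3 - sqrt(11))**2 - 65)**2 = (-65 + (3 - sqrt(11))**2)**2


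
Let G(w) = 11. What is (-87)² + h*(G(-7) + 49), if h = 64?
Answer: 11409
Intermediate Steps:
(-87)² + h*(G(-7) + 49) = (-87)² + 64*(11 + 49) = 7569 + 64*60 = 7569 + 3840 = 11409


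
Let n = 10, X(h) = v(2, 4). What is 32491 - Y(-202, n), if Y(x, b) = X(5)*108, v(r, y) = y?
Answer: 32059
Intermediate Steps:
X(h) = 4
Y(x, b) = 432 (Y(x, b) = 4*108 = 432)
32491 - Y(-202, n) = 32491 - 1*432 = 32491 - 432 = 32059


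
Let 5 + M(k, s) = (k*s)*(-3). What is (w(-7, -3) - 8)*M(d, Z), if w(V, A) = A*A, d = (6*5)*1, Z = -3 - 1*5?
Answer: 715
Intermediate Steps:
Z = -8 (Z = -3 - 5 = -8)
d = 30 (d = 30*1 = 30)
w(V, A) = A²
M(k, s) = -5 - 3*k*s (M(k, s) = -5 + (k*s)*(-3) = -5 - 3*k*s)
(w(-7, -3) - 8)*M(d, Z) = ((-3)² - 8)*(-5 - 3*30*(-8)) = (9 - 8)*(-5 + 720) = 1*715 = 715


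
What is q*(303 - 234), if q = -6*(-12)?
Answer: 4968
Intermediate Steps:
q = 72
q*(303 - 234) = 72*(303 - 234) = 72*69 = 4968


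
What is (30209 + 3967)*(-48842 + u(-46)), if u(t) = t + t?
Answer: -1672368384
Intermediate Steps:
u(t) = 2*t
(30209 + 3967)*(-48842 + u(-46)) = (30209 + 3967)*(-48842 + 2*(-46)) = 34176*(-48842 - 92) = 34176*(-48934) = -1672368384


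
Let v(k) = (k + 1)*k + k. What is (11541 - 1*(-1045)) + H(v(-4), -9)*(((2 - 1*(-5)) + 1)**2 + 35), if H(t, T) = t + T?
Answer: 12487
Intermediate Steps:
v(k) = k + k*(1 + k) (v(k) = (1 + k)*k + k = k*(1 + k) + k = k + k*(1 + k))
H(t, T) = T + t
(11541 - 1*(-1045)) + H(v(-4), -9)*(((2 - 1*(-5)) + 1)**2 + 35) = (11541 - 1*(-1045)) + (-9 - 4*(2 - 4))*(((2 - 1*(-5)) + 1)**2 + 35) = (11541 + 1045) + (-9 - 4*(-2))*(((2 + 5) + 1)**2 + 35) = 12586 + (-9 + 8)*((7 + 1)**2 + 35) = 12586 - (8**2 + 35) = 12586 - (64 + 35) = 12586 - 1*99 = 12586 - 99 = 12487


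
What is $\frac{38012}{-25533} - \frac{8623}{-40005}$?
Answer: $- \frac{144499889}{113494185} \approx -1.2732$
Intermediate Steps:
$\frac{38012}{-25533} - \frac{8623}{-40005} = 38012 \left(- \frac{1}{25533}\right) - - \frac{8623}{40005} = - \frac{38012}{25533} + \frac{8623}{40005} = - \frac{144499889}{113494185}$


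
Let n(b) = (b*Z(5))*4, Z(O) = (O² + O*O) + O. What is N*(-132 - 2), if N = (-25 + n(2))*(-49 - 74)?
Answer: 6840030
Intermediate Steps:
Z(O) = O + 2*O² (Z(O) = (O² + O²) + O = 2*O² + O = O + 2*O²)
n(b) = 220*b (n(b) = (b*(5*(1 + 2*5)))*4 = (b*(5*(1 + 10)))*4 = (b*(5*11))*4 = (b*55)*4 = (55*b)*4 = 220*b)
N = -51045 (N = (-25 + 220*2)*(-49 - 74) = (-25 + 440)*(-123) = 415*(-123) = -51045)
N*(-132 - 2) = -51045*(-132 - 2) = -51045*(-134) = 6840030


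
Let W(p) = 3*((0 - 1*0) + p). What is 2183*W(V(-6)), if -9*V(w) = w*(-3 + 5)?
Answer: 8732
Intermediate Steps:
V(w) = -2*w/9 (V(w) = -w*(-3 + 5)/9 = -w*2/9 = -2*w/9)
W(p) = 3*p (W(p) = 3*((0 + 0) + p) = 3*(0 + p) = 3*p)
2183*W(V(-6)) = 2183*(3*(-2/9*(-6))) = 2183*(3*(4/3)) = 2183*4 = 8732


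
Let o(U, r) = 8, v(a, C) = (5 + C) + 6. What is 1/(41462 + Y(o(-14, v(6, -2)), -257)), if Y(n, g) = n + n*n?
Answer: 1/41534 ≈ 2.4077e-5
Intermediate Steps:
v(a, C) = 11 + C
Y(n, g) = n + n**2
1/(41462 + Y(o(-14, v(6, -2)), -257)) = 1/(41462 + 8*(1 + 8)) = 1/(41462 + 8*9) = 1/(41462 + 72) = 1/41534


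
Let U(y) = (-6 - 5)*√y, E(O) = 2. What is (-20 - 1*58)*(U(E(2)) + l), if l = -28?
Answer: 2184 + 858*√2 ≈ 3397.4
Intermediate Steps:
U(y) = -11*√y
(-20 - 1*58)*(U(E(2)) + l) = (-20 - 1*58)*(-11*√2 - 28) = (-20 - 58)*(-28 - 11*√2) = -78*(-28 - 11*√2) = 2184 + 858*√2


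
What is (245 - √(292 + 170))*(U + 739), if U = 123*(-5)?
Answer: 30380 - 124*√462 ≈ 27715.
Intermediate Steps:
U = -615
(245 - √(292 + 170))*(U + 739) = (245 - √(292 + 170))*(-615 + 739) = (245 - √462)*124 = 30380 - 124*√462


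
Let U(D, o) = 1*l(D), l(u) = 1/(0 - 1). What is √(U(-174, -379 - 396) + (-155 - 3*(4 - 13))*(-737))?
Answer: √94335 ≈ 307.14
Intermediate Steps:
l(u) = -1 (l(u) = 1/(-1) = -1)
U(D, o) = -1 (U(D, o) = 1*(-1) = -1)
√(U(-174, -379 - 396) + (-155 - 3*(4 - 13))*(-737)) = √(-1 + (-155 - 3*(4 - 13))*(-737)) = √(-1 + (-155 - 3*(-9))*(-737)) = √(-1 + (-155 + 27)*(-737)) = √(-1 - 128*(-737)) = √(-1 + 94336) = √94335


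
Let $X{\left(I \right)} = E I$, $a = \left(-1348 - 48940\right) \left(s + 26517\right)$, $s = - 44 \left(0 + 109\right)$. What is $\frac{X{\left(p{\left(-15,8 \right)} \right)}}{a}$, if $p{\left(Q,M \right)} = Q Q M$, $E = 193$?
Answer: $- \frac{43425}{136538206} \approx -0.00031804$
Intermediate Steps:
$p{\left(Q,M \right)} = M Q^{2}$ ($p{\left(Q,M \right)} = Q^{2} M = M Q^{2}$)
$s = -4796$ ($s = \left(-44\right) 109 = -4796$)
$a = -1092305648$ ($a = \left(-1348 - 48940\right) \left(-4796 + 26517\right) = \left(-50288\right) 21721 = -1092305648$)
$X{\left(I \right)} = 193 I$
$\frac{X{\left(p{\left(-15,8 \right)} \right)}}{a} = \frac{193 \cdot 8 \left(-15\right)^{2}}{-1092305648} = 193 \cdot 8 \cdot 225 \left(- \frac{1}{1092305648}\right) = 193 \cdot 1800 \left(- \frac{1}{1092305648}\right) = 347400 \left(- \frac{1}{1092305648}\right) = - \frac{43425}{136538206}$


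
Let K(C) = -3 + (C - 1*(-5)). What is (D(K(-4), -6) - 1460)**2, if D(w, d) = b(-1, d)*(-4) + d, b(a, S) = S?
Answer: 2079364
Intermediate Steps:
K(C) = 2 + C (K(C) = -3 + (C + 5) = -3 + (5 + C) = 2 + C)
D(w, d) = -3*d (D(w, d) = d*(-4) + d = -4*d + d = -3*d)
(D(K(-4), -6) - 1460)**2 = (-3*(-6) - 1460)**2 = (18 - 1460)**2 = (-1442)**2 = 2079364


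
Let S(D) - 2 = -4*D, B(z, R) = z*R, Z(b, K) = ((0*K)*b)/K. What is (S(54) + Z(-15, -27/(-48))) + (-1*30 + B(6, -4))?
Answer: -268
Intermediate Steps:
Z(b, K) = 0 (Z(b, K) = (0*b)/K = 0/K = 0)
B(z, R) = R*z
S(D) = 2 - 4*D
(S(54) + Z(-15, -27/(-48))) + (-1*30 + B(6, -4)) = ((2 - 4*54) + 0) + (-1*30 - 4*6) = ((2 - 216) + 0) + (-30 - 24) = (-214 + 0) - 54 = -214 - 54 = -268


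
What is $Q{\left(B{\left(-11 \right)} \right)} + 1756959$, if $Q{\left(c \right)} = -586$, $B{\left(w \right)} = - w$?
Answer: $1756373$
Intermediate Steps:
$Q{\left(B{\left(-11 \right)} \right)} + 1756959 = -586 + 1756959 = 1756373$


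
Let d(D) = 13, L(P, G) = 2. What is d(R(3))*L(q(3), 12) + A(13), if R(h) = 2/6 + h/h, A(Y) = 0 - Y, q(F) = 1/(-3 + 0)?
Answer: 13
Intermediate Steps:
q(F) = -⅓ (q(F) = 1/(-3) = -⅓)
A(Y) = -Y
R(h) = 4/3 (R(h) = 2*(⅙) + 1 = ⅓ + 1 = 4/3)
d(R(3))*L(q(3), 12) + A(13) = 13*2 - 1*13 = 26 - 13 = 13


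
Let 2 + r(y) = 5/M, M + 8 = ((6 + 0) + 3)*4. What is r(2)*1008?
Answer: -1836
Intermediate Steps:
M = 28 (M = -8 + ((6 + 0) + 3)*4 = -8 + (6 + 3)*4 = -8 + 9*4 = -8 + 36 = 28)
r(y) = -51/28 (r(y) = -2 + 5/28 = -51/28)
r(2)*1008 = -51/28*1008 = -1836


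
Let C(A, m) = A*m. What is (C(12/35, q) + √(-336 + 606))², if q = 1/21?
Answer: 16206766/60025 + 24*√30/245 ≈ 270.54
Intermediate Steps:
q = 1/21 ≈ 0.047619
(C(12/35, q) + √(-336 + 606))² = ((12/35)*(1/21) + √(-336 + 606))² = ((12*(1/35))*(1/21) + √270)² = ((12/35)*(1/21) + 3*√30)² = (4/245 + 3*√30)²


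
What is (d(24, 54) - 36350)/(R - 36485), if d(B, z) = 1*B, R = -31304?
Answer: 36326/67789 ≈ 0.53587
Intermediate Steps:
d(B, z) = B
(d(24, 54) - 36350)/(R - 36485) = (24 - 36350)/(-31304 - 36485) = -36326/(-67789) = -36326*(-1/67789) = 36326/67789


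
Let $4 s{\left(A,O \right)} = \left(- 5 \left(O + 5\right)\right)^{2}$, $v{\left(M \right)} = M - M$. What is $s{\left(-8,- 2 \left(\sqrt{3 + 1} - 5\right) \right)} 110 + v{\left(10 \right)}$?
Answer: $\frac{166375}{2} \approx 83188.0$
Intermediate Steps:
$v{\left(M \right)} = 0$
$s{\left(A,O \right)} = \frac{\left(-25 - 5 O\right)^{2}}{4}$ ($s{\left(A,O \right)} = \frac{\left(- 5 \left(O + 5\right)\right)^{2}}{4} = \frac{\left(- 5 \left(5 + O\right)\right)^{2}}{4} = \frac{\left(-25 - 5 O\right)^{2}}{4}$)
$s{\left(-8,- 2 \left(\sqrt{3 + 1} - 5\right) \right)} 110 + v{\left(10 \right)} = \frac{25 \left(5 - 2 \left(\sqrt{3 + 1} - 5\right)\right)^{2}}{4} \cdot 110 + 0 = \frac{25 \left(5 - 2 \left(\sqrt{4} - 5\right)\right)^{2}}{4} \cdot 110 + 0 = \frac{25 \left(5 - 2 \left(2 - 5\right)\right)^{2}}{4} \cdot 110 + 0 = \frac{25 \left(5 - -6\right)^{2}}{4} \cdot 110 + 0 = \frac{25 \left(5 + 6\right)^{2}}{4} \cdot 110 + 0 = \frac{25 \cdot 11^{2}}{4} \cdot 110 + 0 = \frac{25}{4} \cdot 121 \cdot 110 + 0 = \frac{3025}{4} \cdot 110 + 0 = \frac{166375}{2} + 0 = \frac{166375}{2}$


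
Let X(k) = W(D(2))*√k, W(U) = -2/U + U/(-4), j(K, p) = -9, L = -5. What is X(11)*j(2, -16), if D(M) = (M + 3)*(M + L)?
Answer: -699*√11/20 ≈ -115.92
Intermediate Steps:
D(M) = (-5 + M)*(3 + M) (D(M) = (M + 3)*(M - 5) = (3 + M)*(-5 + M) = (-5 + M)*(3 + M))
W(U) = -2/U - U/4 (W(U) = -2/U + U*(-¼) = -2/U - U/4)
X(k) = 233*√k/60 (X(k) = (-2/(-15 + 2² - 2*2) - (-15 + 2² - 2*2)/4)*√k = (-2/(-15 + 4 - 4) - (-15 + 4 - 4)/4)*√k = (-2/(-15) - ¼*(-15))*√k = (-2*(-1/15) + 15/4)*√k = (2/15 + 15/4)*√k = 233*√k/60)
X(11)*j(2, -16) = (233*√11/60)*(-9) = -699*√11/20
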